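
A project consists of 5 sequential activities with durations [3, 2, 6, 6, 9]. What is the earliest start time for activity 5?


Activity 5 starts after activities 1 through 4 complete.
Predecessor durations: [3, 2, 6, 6]
ES = 3 + 2 + 6 + 6 = 17

17


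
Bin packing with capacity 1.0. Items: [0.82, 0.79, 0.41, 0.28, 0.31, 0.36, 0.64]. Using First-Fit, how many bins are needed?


Place items sequentially using First-Fit:
  Item 0.82 -> new Bin 1
  Item 0.79 -> new Bin 2
  Item 0.41 -> new Bin 3
  Item 0.28 -> Bin 3 (now 0.69)
  Item 0.31 -> Bin 3 (now 1.0)
  Item 0.36 -> new Bin 4
  Item 0.64 -> Bin 4 (now 1.0)
Total bins used = 4

4


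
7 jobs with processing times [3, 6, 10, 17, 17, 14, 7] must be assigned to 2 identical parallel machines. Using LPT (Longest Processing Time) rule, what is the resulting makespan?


Sort jobs in decreasing order (LPT): [17, 17, 14, 10, 7, 6, 3]
Assign each job to the least loaded machine:
  Machine 1: jobs [17, 14, 6], load = 37
  Machine 2: jobs [17, 10, 7, 3], load = 37
Makespan = max load = 37

37


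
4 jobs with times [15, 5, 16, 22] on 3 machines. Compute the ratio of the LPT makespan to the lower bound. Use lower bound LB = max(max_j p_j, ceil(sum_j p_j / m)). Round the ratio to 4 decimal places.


LPT order: [22, 16, 15, 5]
Machine loads after assignment: [22, 16, 20]
LPT makespan = 22
Lower bound = max(max_job, ceil(total/3)) = max(22, 20) = 22
Ratio = 22 / 22 = 1.0

1.0


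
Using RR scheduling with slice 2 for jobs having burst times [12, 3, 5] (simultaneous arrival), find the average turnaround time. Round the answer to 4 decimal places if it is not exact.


Time quantum = 2
Execution trace:
  J1 runs 2 units, time = 2
  J2 runs 2 units, time = 4
  J3 runs 2 units, time = 6
  J1 runs 2 units, time = 8
  J2 runs 1 units, time = 9
  J3 runs 2 units, time = 11
  J1 runs 2 units, time = 13
  J3 runs 1 units, time = 14
  J1 runs 2 units, time = 16
  J1 runs 2 units, time = 18
  J1 runs 2 units, time = 20
Finish times: [20, 9, 14]
Average turnaround = 43/3 = 14.3333

14.3333


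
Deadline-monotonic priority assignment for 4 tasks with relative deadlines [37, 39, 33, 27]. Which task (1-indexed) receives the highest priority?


Sort tasks by relative deadline (ascending):
  Task 4: deadline = 27
  Task 3: deadline = 33
  Task 1: deadline = 37
  Task 2: deadline = 39
Priority order (highest first): [4, 3, 1, 2]
Highest priority task = 4

4


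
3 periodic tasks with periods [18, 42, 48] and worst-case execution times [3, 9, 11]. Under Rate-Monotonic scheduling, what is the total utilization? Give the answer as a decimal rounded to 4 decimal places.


Compute individual utilizations (exact fractions):
  Task 1: C/T = 3/18 = 1/6 (approx. 0.1667)
  Task 2: C/T = 9/42 = 3/14 (approx. 0.2143)
  Task 3: C/T = 11/48 (approx. 0.2292)
Total utilization U = 1/6 + 3/14 + 11/48 = 205/336
Rounded to 4 decimal places: U = 0.6101
RM (Liu & Layland) bound for 3 tasks = 0.779763; compare with U = 205/336 (approx. 0.610119)
U <= bound, so schedulable by RM sufficient condition.

0.6101


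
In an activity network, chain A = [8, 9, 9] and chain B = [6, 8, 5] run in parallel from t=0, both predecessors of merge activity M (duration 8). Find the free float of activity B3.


ES(B3) = sum of predecessors on chain B = 14
EF(B3) = ES + duration = 14 + 5 = 19
Successor of B3 is M. ES(M) = max(sum(A), sum(B)) = max(26, 19) = 26
Free float = ES(successor) - EF(current) = 26 - 19 = 7

7


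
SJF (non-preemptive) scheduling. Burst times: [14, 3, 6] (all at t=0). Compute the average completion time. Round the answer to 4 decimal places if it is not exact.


SJF order (ascending): [3, 6, 14]
Completion times:
  Job 1: burst=3, C=3
  Job 2: burst=6, C=9
  Job 3: burst=14, C=23
Average completion = 35/3 = 11.6667

11.6667


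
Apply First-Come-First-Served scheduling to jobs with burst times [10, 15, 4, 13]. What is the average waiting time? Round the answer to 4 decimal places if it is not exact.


FCFS order (as given): [10, 15, 4, 13]
Waiting times:
  Job 1: wait = 0
  Job 2: wait = 10
  Job 3: wait = 25
  Job 4: wait = 29
Sum of waiting times = 64
Average waiting time = 64/4 = 16.0

16.0


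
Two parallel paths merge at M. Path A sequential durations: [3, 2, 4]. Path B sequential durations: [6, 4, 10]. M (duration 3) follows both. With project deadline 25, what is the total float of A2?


Forward pass: ES(A2) = sum of predecessors on chain A = 3
EF = ES + duration = 3 + 2 = 5
Backward pass: LF(M) = deadline = 25; LS(M) = 25 - 3 = 22
LF(A2) = LS(M) - sum(successors on chain A) = 22 - 4 = 18
LS = LF - duration = 18 - 2 = 16
Total float = LS - ES = 16 - 3 = 13

13


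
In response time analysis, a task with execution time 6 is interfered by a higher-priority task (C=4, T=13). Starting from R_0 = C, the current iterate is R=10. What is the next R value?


R_next = C + ceil(R_prev / T_hp) * C_hp
ceil(10 / 13) = ceil(0.7692) = 1
Interference = 1 * 4 = 4
R_next = 6 + 4 = 10
R_next = R_prev, so the iteration has converged (response time = 10).

10


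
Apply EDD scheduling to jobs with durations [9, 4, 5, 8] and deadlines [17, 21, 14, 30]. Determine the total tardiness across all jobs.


Sort by due date (EDD order): [(5, 14), (9, 17), (4, 21), (8, 30)]
Compute completion times and tardiness:
  Job 1: p=5, d=14, C=5, tardiness=max(0,5-14)=0
  Job 2: p=9, d=17, C=14, tardiness=max(0,14-17)=0
  Job 3: p=4, d=21, C=18, tardiness=max(0,18-21)=0
  Job 4: p=8, d=30, C=26, tardiness=max(0,26-30)=0
Total tardiness = 0

0


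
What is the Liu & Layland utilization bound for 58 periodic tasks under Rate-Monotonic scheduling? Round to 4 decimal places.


Compute 2^(1/58) = 1.0120225098
Subtract 1: 1.0120225098 - 1 = 0.0120225098
Multiply by n: 58 * 0.0120225098 = 0.6973055684
Round to 4 dp: 0.6973

0.6973


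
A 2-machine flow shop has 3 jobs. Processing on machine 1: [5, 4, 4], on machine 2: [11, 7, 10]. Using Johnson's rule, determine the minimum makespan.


Apply Johnson's rule:
  Group 1 (a <= b): [(2, 4, 7), (3, 4, 10), (1, 5, 11)]
  Group 2 (a > b): []
Optimal job order: [2, 3, 1]
Schedule:
  Job 2: M1 done at 4, M2 done at 11
  Job 3: M1 done at 8, M2 done at 21
  Job 1: M1 done at 13, M2 done at 32
Makespan = 32

32


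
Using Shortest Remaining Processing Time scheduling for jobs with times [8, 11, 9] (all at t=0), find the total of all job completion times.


Since all jobs arrive at t=0, SRPT equals SPT ordering.
SPT order: [8, 9, 11]
Completion times:
  Job 1: p=8, C=8
  Job 2: p=9, C=17
  Job 3: p=11, C=28
Total completion time = 8 + 17 + 28 = 53

53


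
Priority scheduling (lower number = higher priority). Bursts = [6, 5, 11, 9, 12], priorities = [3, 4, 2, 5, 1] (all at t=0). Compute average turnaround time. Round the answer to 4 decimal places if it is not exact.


Sort by priority (ascending = highest first):
Order: [(1, 12), (2, 11), (3, 6), (4, 5), (5, 9)]
Completion times:
  Priority 1, burst=12, C=12
  Priority 2, burst=11, C=23
  Priority 3, burst=6, C=29
  Priority 4, burst=5, C=34
  Priority 5, burst=9, C=43
Average turnaround = 141/5 = 28.2

28.2


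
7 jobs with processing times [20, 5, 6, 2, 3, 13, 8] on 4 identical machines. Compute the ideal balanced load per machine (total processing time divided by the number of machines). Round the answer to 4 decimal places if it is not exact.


Total processing time = 20 + 5 + 6 + 2 + 3 + 13 + 8 = 57
Number of machines = 4
Ideal balanced load = 57 / 4 = 14.25

14.25


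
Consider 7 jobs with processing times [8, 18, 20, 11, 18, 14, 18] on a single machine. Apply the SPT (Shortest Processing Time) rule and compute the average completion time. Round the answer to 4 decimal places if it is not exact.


Sort jobs by processing time (SPT order): [8, 11, 14, 18, 18, 18, 20]
Compute completion times sequentially:
  Job 1: processing = 8, completes at 8
  Job 2: processing = 11, completes at 19
  Job 3: processing = 14, completes at 33
  Job 4: processing = 18, completes at 51
  Job 5: processing = 18, completes at 69
  Job 6: processing = 18, completes at 87
  Job 7: processing = 20, completes at 107
Sum of completion times = 374
Average completion time = 374/7 = 53.4286

53.4286


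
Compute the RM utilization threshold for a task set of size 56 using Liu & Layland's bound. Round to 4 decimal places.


Compute 2^(1/56) = 1.0124545481
Subtract 1: 1.0124545481 - 1 = 0.0124545481
Multiply by n: 56 * 0.0124545481 = 0.6974546936
Round to 4 dp: 0.6975

0.6975


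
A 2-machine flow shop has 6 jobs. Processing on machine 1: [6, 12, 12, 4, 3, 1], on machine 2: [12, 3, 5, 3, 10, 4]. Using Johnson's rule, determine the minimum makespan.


Apply Johnson's rule:
  Group 1 (a <= b): [(6, 1, 4), (5, 3, 10), (1, 6, 12)]
  Group 2 (a > b): [(3, 12, 5), (2, 12, 3), (4, 4, 3)]
Optimal job order: [6, 5, 1, 3, 2, 4]
Schedule:
  Job 6: M1 done at 1, M2 done at 5
  Job 5: M1 done at 4, M2 done at 15
  Job 1: M1 done at 10, M2 done at 27
  Job 3: M1 done at 22, M2 done at 32
  Job 2: M1 done at 34, M2 done at 37
  Job 4: M1 done at 38, M2 done at 41
Makespan = 41

41


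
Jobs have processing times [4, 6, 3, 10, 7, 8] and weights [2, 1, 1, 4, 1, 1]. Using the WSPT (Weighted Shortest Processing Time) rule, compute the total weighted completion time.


Compute p/w ratios and sort ascending (WSPT): [(4, 2), (10, 4), (3, 1), (6, 1), (7, 1), (8, 1)]
Compute weighted completion times:
  Job (p=4,w=2): C=4, w*C=2*4=8
  Job (p=10,w=4): C=14, w*C=4*14=56
  Job (p=3,w=1): C=17, w*C=1*17=17
  Job (p=6,w=1): C=23, w*C=1*23=23
  Job (p=7,w=1): C=30, w*C=1*30=30
  Job (p=8,w=1): C=38, w*C=1*38=38
Total weighted completion time = 172

172


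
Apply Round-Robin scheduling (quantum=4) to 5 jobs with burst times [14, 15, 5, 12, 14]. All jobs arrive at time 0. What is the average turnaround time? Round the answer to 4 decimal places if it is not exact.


Time quantum = 4
Execution trace:
  J1 runs 4 units, time = 4
  J2 runs 4 units, time = 8
  J3 runs 4 units, time = 12
  J4 runs 4 units, time = 16
  J5 runs 4 units, time = 20
  J1 runs 4 units, time = 24
  J2 runs 4 units, time = 28
  J3 runs 1 units, time = 29
  J4 runs 4 units, time = 33
  J5 runs 4 units, time = 37
  J1 runs 4 units, time = 41
  J2 runs 4 units, time = 45
  J4 runs 4 units, time = 49
  J5 runs 4 units, time = 53
  J1 runs 2 units, time = 55
  J2 runs 3 units, time = 58
  J5 runs 2 units, time = 60
Finish times: [55, 58, 29, 49, 60]
Average turnaround = 251/5 = 50.2

50.2


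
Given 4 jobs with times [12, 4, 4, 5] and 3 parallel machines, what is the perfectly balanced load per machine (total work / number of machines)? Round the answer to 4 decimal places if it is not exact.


Total processing time = 12 + 4 + 4 + 5 = 25
Number of machines = 3
Ideal balanced load = 25 / 3 = 8.3333

8.3333


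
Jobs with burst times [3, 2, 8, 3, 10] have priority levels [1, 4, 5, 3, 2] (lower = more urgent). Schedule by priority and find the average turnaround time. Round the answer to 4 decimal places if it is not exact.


Sort by priority (ascending = highest first):
Order: [(1, 3), (2, 10), (3, 3), (4, 2), (5, 8)]
Completion times:
  Priority 1, burst=3, C=3
  Priority 2, burst=10, C=13
  Priority 3, burst=3, C=16
  Priority 4, burst=2, C=18
  Priority 5, burst=8, C=26
Average turnaround = 76/5 = 15.2

15.2


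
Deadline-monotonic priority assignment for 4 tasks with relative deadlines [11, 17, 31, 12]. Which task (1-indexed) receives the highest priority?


Sort tasks by relative deadline (ascending):
  Task 1: deadline = 11
  Task 4: deadline = 12
  Task 2: deadline = 17
  Task 3: deadline = 31
Priority order (highest first): [1, 4, 2, 3]
Highest priority task = 1

1


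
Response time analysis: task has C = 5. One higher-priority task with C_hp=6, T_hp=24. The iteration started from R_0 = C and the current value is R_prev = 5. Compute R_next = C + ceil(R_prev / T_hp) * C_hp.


R_next = C + ceil(R_prev / T_hp) * C_hp
ceil(5 / 24) = ceil(0.2083) = 1
Interference = 1 * 6 = 6
R_next = 5 + 6 = 11

11


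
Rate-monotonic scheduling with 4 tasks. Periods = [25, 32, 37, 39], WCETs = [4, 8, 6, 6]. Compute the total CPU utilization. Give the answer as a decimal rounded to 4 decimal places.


Compute individual utilizations (exact fractions):
  Task 1: C/T = 4/25 (approx. 0.16)
  Task 2: C/T = 8/32 = 1/4 (approx. 0.25)
  Task 3: C/T = 6/37 (approx. 0.1622)
  Task 4: C/T = 6/39 = 2/13 (approx. 0.1538)
Total utilization U = 4/25 + 1/4 + 6/37 + 2/13 = 34921/48100
Rounded to 4 decimal places: U = 0.7260
RM (Liu & Layland) bound for 4 tasks = 0.756828; compare with U = 34921/48100 (approx. 0.726008)
U <= bound, so schedulable by RM sufficient condition.

0.7260


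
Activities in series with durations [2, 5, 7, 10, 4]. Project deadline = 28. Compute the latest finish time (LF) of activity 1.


LF(activity 1) = deadline - sum of successor durations
Successors: activities 2 through 5 with durations [5, 7, 10, 4]
Sum of successor durations = 26
LF = 28 - 26 = 2

2


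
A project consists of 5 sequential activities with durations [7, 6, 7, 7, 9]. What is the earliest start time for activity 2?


Activity 2 starts after activities 1 through 1 complete.
Predecessor durations: [7]
ES = 7 = 7

7


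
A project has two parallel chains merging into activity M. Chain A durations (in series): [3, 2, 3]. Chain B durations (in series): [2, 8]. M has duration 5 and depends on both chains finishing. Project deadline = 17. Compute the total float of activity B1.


Forward pass: ES(B1) = sum of predecessors on chain B = 0
EF = ES + duration = 0 + 2 = 2
Backward pass: LF(M) = deadline = 17; LS(M) = 17 - 5 = 12
LF(B1) = LS(M) - sum(successors on chain B) = 12 - 8 = 4
LS = LF - duration = 4 - 2 = 2
Total float = LS - ES = 2 - 0 = 2

2


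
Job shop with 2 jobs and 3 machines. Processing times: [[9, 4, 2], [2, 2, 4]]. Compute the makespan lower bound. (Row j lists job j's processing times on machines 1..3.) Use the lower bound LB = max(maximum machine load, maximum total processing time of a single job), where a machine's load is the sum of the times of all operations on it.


Machine loads:
  Machine 1: 9 + 2 = 11
  Machine 2: 4 + 2 = 6
  Machine 3: 2 + 4 = 6
Max machine load = 11
Job totals:
  Job 1: 15
  Job 2: 8
Max job total = 15
Lower bound = max(11, 15) = 15

15


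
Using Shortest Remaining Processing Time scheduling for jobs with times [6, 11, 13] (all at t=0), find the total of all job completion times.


Since all jobs arrive at t=0, SRPT equals SPT ordering.
SPT order: [6, 11, 13]
Completion times:
  Job 1: p=6, C=6
  Job 2: p=11, C=17
  Job 3: p=13, C=30
Total completion time = 6 + 17 + 30 = 53

53


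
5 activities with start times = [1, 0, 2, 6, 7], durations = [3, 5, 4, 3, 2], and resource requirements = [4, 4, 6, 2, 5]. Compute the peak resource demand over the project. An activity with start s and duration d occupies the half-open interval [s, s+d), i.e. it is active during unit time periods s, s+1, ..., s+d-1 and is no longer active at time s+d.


Each activity i is active on [start_i, start_i + duration_i).
Compute total resource usage per time slot:
  t=0: active resources = [4], total = 4
  t=1: active resources = [4, 4], total = 8
  t=2: active resources = [4, 4, 6], total = 14
  t=3: active resources = [4, 4, 6], total = 14
  t=4: active resources = [4, 6], total = 10
  t=5: active resources = [6], total = 6
  t=6: active resources = [2], total = 2
  t=7: active resources = [2, 5], total = 7
  t=8: active resources = [2, 5], total = 7
Peak resource demand = 14

14


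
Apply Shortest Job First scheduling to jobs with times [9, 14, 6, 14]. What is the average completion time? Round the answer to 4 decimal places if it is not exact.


SJF order (ascending): [6, 9, 14, 14]
Completion times:
  Job 1: burst=6, C=6
  Job 2: burst=9, C=15
  Job 3: burst=14, C=29
  Job 4: burst=14, C=43
Average completion = 93/4 = 23.25

23.25


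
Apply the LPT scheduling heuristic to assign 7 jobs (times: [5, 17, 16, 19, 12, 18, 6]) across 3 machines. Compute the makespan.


Sort jobs in decreasing order (LPT): [19, 18, 17, 16, 12, 6, 5]
Assign each job to the least loaded machine:
  Machine 1: jobs [19, 6, 5], load = 30
  Machine 2: jobs [18, 12], load = 30
  Machine 3: jobs [17, 16], load = 33
Makespan = max load = 33

33


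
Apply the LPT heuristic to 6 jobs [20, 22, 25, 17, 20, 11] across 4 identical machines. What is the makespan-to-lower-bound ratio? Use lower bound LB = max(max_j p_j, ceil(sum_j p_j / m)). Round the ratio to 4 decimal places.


LPT order: [25, 22, 20, 20, 17, 11]
Machine loads after assignment: [25, 22, 37, 31]
LPT makespan = 37
Lower bound = max(max_job, ceil(total/4)) = max(25, 29) = 29
Ratio = 37 / 29 = 1.2759

1.2759


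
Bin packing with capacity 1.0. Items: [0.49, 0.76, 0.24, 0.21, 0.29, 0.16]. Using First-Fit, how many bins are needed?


Place items sequentially using First-Fit:
  Item 0.49 -> new Bin 1
  Item 0.76 -> new Bin 2
  Item 0.24 -> Bin 1 (now 0.73)
  Item 0.21 -> Bin 1 (now 0.94)
  Item 0.29 -> new Bin 3
  Item 0.16 -> Bin 2 (now 0.92)
Total bins used = 3

3


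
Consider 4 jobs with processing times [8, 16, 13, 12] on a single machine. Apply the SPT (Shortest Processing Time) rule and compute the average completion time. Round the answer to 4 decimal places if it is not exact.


Sort jobs by processing time (SPT order): [8, 12, 13, 16]
Compute completion times sequentially:
  Job 1: processing = 8, completes at 8
  Job 2: processing = 12, completes at 20
  Job 3: processing = 13, completes at 33
  Job 4: processing = 16, completes at 49
Sum of completion times = 110
Average completion time = 110/4 = 27.5

27.5


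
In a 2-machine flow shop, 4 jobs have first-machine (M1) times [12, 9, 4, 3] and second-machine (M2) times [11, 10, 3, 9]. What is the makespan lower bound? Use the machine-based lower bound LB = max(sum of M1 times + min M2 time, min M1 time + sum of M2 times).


LB1 = sum(M1 times) + min(M2 times) = 28 + 3 = 31
LB2 = min(M1 times) + sum(M2 times) = 3 + 33 = 36
Lower bound = max(LB1, LB2) = max(31, 36) = 36

36


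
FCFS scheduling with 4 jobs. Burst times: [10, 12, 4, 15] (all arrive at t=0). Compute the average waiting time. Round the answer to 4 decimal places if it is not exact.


FCFS order (as given): [10, 12, 4, 15]
Waiting times:
  Job 1: wait = 0
  Job 2: wait = 10
  Job 3: wait = 22
  Job 4: wait = 26
Sum of waiting times = 58
Average waiting time = 58/4 = 14.5

14.5


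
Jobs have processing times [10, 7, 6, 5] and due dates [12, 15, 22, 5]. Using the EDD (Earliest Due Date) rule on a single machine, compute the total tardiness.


Sort by due date (EDD order): [(5, 5), (10, 12), (7, 15), (6, 22)]
Compute completion times and tardiness:
  Job 1: p=5, d=5, C=5, tardiness=max(0,5-5)=0
  Job 2: p=10, d=12, C=15, tardiness=max(0,15-12)=3
  Job 3: p=7, d=15, C=22, tardiness=max(0,22-15)=7
  Job 4: p=6, d=22, C=28, tardiness=max(0,28-22)=6
Total tardiness = 16

16


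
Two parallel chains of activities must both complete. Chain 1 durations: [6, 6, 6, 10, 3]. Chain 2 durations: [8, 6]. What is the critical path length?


Path A total = 6 + 6 + 6 + 10 + 3 = 31
Path B total = 8 + 6 = 14
Critical path = longest path = max(31, 14) = 31

31


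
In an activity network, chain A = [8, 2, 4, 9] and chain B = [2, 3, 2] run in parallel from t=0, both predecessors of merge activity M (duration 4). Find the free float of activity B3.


ES(B3) = sum of predecessors on chain B = 5
EF(B3) = ES + duration = 5 + 2 = 7
Successor of B3 is M. ES(M) = max(sum(A), sum(B)) = max(23, 7) = 23
Free float = ES(successor) - EF(current) = 23 - 7 = 16

16


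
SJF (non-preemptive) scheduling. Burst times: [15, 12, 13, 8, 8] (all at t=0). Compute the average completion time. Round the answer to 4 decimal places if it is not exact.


SJF order (ascending): [8, 8, 12, 13, 15]
Completion times:
  Job 1: burst=8, C=8
  Job 2: burst=8, C=16
  Job 3: burst=12, C=28
  Job 4: burst=13, C=41
  Job 5: burst=15, C=56
Average completion = 149/5 = 29.8

29.8


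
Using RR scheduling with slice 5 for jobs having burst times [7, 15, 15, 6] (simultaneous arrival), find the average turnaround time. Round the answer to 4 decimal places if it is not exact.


Time quantum = 5
Execution trace:
  J1 runs 5 units, time = 5
  J2 runs 5 units, time = 10
  J3 runs 5 units, time = 15
  J4 runs 5 units, time = 20
  J1 runs 2 units, time = 22
  J2 runs 5 units, time = 27
  J3 runs 5 units, time = 32
  J4 runs 1 units, time = 33
  J2 runs 5 units, time = 38
  J3 runs 5 units, time = 43
Finish times: [22, 38, 43, 33]
Average turnaround = 136/4 = 34.0

34.0


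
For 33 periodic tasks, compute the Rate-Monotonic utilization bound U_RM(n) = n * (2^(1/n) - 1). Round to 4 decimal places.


Compute 2^(1/33) = 1.0212266063
Subtract 1: 1.0212266063 - 1 = 0.0212266063
Multiply by n: 33 * 0.0212266063 = 0.7004780079
Round to 4 dp: 0.7005

0.7005


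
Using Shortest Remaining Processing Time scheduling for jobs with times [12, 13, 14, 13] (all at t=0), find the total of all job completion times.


Since all jobs arrive at t=0, SRPT equals SPT ordering.
SPT order: [12, 13, 13, 14]
Completion times:
  Job 1: p=12, C=12
  Job 2: p=13, C=25
  Job 3: p=13, C=38
  Job 4: p=14, C=52
Total completion time = 12 + 25 + 38 + 52 = 127

127


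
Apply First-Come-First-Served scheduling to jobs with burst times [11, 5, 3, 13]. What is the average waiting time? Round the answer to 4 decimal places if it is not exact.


FCFS order (as given): [11, 5, 3, 13]
Waiting times:
  Job 1: wait = 0
  Job 2: wait = 11
  Job 3: wait = 16
  Job 4: wait = 19
Sum of waiting times = 46
Average waiting time = 46/4 = 11.5

11.5


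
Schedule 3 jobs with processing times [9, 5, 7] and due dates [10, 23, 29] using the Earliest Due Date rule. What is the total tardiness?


Sort by due date (EDD order): [(9, 10), (5, 23), (7, 29)]
Compute completion times and tardiness:
  Job 1: p=9, d=10, C=9, tardiness=max(0,9-10)=0
  Job 2: p=5, d=23, C=14, tardiness=max(0,14-23)=0
  Job 3: p=7, d=29, C=21, tardiness=max(0,21-29)=0
Total tardiness = 0

0


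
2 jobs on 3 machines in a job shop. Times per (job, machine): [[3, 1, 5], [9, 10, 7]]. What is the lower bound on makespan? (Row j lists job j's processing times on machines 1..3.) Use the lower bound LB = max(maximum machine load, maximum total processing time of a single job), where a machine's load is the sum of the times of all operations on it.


Machine loads:
  Machine 1: 3 + 9 = 12
  Machine 2: 1 + 10 = 11
  Machine 3: 5 + 7 = 12
Max machine load = 12
Job totals:
  Job 1: 9
  Job 2: 26
Max job total = 26
Lower bound = max(12, 26) = 26

26


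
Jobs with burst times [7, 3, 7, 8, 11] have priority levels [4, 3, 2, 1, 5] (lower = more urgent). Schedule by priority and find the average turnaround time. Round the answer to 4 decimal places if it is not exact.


Sort by priority (ascending = highest first):
Order: [(1, 8), (2, 7), (3, 3), (4, 7), (5, 11)]
Completion times:
  Priority 1, burst=8, C=8
  Priority 2, burst=7, C=15
  Priority 3, burst=3, C=18
  Priority 4, burst=7, C=25
  Priority 5, burst=11, C=36
Average turnaround = 102/5 = 20.4

20.4


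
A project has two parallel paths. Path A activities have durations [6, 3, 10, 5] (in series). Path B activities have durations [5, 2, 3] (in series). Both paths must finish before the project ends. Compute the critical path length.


Path A total = 6 + 3 + 10 + 5 = 24
Path B total = 5 + 2 + 3 = 10
Critical path = longest path = max(24, 10) = 24

24


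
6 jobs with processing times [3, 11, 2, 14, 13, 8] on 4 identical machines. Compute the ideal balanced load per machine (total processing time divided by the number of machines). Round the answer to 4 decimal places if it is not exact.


Total processing time = 3 + 11 + 2 + 14 + 13 + 8 = 51
Number of machines = 4
Ideal balanced load = 51 / 4 = 12.75

12.75


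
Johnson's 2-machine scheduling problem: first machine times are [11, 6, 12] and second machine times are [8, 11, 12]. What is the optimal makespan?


Apply Johnson's rule:
  Group 1 (a <= b): [(2, 6, 11), (3, 12, 12)]
  Group 2 (a > b): [(1, 11, 8)]
Optimal job order: [2, 3, 1]
Schedule:
  Job 2: M1 done at 6, M2 done at 17
  Job 3: M1 done at 18, M2 done at 30
  Job 1: M1 done at 29, M2 done at 38
Makespan = 38

38


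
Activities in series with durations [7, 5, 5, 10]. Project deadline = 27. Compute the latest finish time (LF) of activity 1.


LF(activity 1) = deadline - sum of successor durations
Successors: activities 2 through 4 with durations [5, 5, 10]
Sum of successor durations = 20
LF = 27 - 20 = 7

7


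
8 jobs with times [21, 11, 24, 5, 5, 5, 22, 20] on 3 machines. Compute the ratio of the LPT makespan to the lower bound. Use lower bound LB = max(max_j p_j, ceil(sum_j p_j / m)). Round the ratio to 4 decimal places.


LPT order: [24, 22, 21, 20, 11, 5, 5, 5]
Machine loads after assignment: [34, 38, 41]
LPT makespan = 41
Lower bound = max(max_job, ceil(total/3)) = max(24, 38) = 38
Ratio = 41 / 38 = 1.0789

1.0789


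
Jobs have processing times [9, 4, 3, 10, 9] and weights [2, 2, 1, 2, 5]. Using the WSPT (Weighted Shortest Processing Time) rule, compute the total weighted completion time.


Compute p/w ratios and sort ascending (WSPT): [(9, 5), (4, 2), (3, 1), (9, 2), (10, 2)]
Compute weighted completion times:
  Job (p=9,w=5): C=9, w*C=5*9=45
  Job (p=4,w=2): C=13, w*C=2*13=26
  Job (p=3,w=1): C=16, w*C=1*16=16
  Job (p=9,w=2): C=25, w*C=2*25=50
  Job (p=10,w=2): C=35, w*C=2*35=70
Total weighted completion time = 207

207


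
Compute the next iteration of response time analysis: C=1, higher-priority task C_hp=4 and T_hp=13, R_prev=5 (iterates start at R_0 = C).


R_next = C + ceil(R_prev / T_hp) * C_hp
ceil(5 / 13) = ceil(0.3846) = 1
Interference = 1 * 4 = 4
R_next = 1 + 4 = 5
R_next = R_prev, so the iteration has converged (response time = 5).

5


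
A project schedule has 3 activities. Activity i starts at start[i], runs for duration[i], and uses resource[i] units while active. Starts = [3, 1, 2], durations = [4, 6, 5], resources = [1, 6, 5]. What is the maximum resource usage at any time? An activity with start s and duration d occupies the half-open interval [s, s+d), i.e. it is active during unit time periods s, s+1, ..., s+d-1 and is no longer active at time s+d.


Each activity i is active on [start_i, start_i + duration_i).
Compute total resource usage per time slot:
  t=0: active resources = [], total = 0
  t=1: active resources = [6], total = 6
  t=2: active resources = [6, 5], total = 11
  t=3: active resources = [1, 6, 5], total = 12
  t=4: active resources = [1, 6, 5], total = 12
  t=5: active resources = [1, 6, 5], total = 12
  t=6: active resources = [1, 6, 5], total = 12
Peak resource demand = 12

12


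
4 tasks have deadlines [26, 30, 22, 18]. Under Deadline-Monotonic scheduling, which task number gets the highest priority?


Sort tasks by relative deadline (ascending):
  Task 4: deadline = 18
  Task 3: deadline = 22
  Task 1: deadline = 26
  Task 2: deadline = 30
Priority order (highest first): [4, 3, 1, 2]
Highest priority task = 4

4


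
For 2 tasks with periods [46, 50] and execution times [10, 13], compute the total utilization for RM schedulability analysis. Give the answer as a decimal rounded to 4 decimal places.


Compute individual utilizations (exact fractions):
  Task 1: C/T = 10/46 = 5/23 (approx. 0.2174)
  Task 2: C/T = 13/50 (approx. 0.26)
Total utilization U = 5/23 + 13/50 = 549/1150
Rounded to 4 decimal places: U = 0.4774
RM (Liu & Layland) bound for 2 tasks = 0.828427; compare with U = 549/1150 (approx. 0.477391)
U <= bound, so schedulable by RM sufficient condition.

0.4774


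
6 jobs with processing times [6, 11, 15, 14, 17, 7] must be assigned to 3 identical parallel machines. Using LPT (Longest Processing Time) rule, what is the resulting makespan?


Sort jobs in decreasing order (LPT): [17, 15, 14, 11, 7, 6]
Assign each job to the least loaded machine:
  Machine 1: jobs [17, 6], load = 23
  Machine 2: jobs [15, 7], load = 22
  Machine 3: jobs [14, 11], load = 25
Makespan = max load = 25

25


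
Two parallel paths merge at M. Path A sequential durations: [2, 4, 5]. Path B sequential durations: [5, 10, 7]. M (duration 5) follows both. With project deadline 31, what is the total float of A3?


Forward pass: ES(A3) = sum of predecessors on chain A = 6
EF = ES + duration = 6 + 5 = 11
Backward pass: LF(M) = deadline = 31; LS(M) = 31 - 5 = 26
LF(A3) = LS(M) - sum(successors on chain A) = 26 - 0 = 26
LS = LF - duration = 26 - 5 = 21
Total float = LS - ES = 21 - 6 = 15

15


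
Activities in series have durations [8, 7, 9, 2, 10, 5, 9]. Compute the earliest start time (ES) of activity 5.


Activity 5 starts after activities 1 through 4 complete.
Predecessor durations: [8, 7, 9, 2]
ES = 8 + 7 + 9 + 2 = 26

26


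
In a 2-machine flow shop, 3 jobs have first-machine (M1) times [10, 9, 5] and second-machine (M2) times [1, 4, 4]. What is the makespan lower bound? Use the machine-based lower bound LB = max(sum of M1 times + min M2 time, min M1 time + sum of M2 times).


LB1 = sum(M1 times) + min(M2 times) = 24 + 1 = 25
LB2 = min(M1 times) + sum(M2 times) = 5 + 9 = 14
Lower bound = max(LB1, LB2) = max(25, 14) = 25

25


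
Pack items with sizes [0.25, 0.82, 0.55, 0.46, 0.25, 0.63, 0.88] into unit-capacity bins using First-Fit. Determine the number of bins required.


Place items sequentially using First-Fit:
  Item 0.25 -> new Bin 1
  Item 0.82 -> new Bin 2
  Item 0.55 -> Bin 1 (now 0.8)
  Item 0.46 -> new Bin 3
  Item 0.25 -> Bin 3 (now 0.71)
  Item 0.63 -> new Bin 4
  Item 0.88 -> new Bin 5
Total bins used = 5

5


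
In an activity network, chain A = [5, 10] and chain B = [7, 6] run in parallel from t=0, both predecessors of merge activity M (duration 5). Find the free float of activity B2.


ES(B2) = sum of predecessors on chain B = 7
EF(B2) = ES + duration = 7 + 6 = 13
Successor of B2 is M. ES(M) = max(sum(A), sum(B)) = max(15, 13) = 15
Free float = ES(successor) - EF(current) = 15 - 13 = 2

2


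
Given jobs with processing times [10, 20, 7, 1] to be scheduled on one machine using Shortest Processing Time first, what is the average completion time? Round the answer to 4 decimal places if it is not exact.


Sort jobs by processing time (SPT order): [1, 7, 10, 20]
Compute completion times sequentially:
  Job 1: processing = 1, completes at 1
  Job 2: processing = 7, completes at 8
  Job 3: processing = 10, completes at 18
  Job 4: processing = 20, completes at 38
Sum of completion times = 65
Average completion time = 65/4 = 16.25

16.25


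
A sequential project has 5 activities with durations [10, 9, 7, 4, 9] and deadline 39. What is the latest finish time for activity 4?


LF(activity 4) = deadline - sum of successor durations
Successors: activities 5 through 5 with durations [9]
Sum of successor durations = 9
LF = 39 - 9 = 30

30


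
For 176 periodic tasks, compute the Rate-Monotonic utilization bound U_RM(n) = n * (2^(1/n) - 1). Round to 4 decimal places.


Compute 2^(1/176) = 1.0039461017
Subtract 1: 1.0039461017 - 1 = 0.0039461017
Multiply by n: 176 * 0.0039461017 = 0.6945138992
Round to 4 dp: 0.6945

0.6945


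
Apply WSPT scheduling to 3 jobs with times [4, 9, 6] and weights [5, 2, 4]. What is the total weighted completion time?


Compute p/w ratios and sort ascending (WSPT): [(4, 5), (6, 4), (9, 2)]
Compute weighted completion times:
  Job (p=4,w=5): C=4, w*C=5*4=20
  Job (p=6,w=4): C=10, w*C=4*10=40
  Job (p=9,w=2): C=19, w*C=2*19=38
Total weighted completion time = 98

98


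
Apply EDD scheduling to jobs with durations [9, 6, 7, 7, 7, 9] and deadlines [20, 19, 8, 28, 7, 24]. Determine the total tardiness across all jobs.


Sort by due date (EDD order): [(7, 7), (7, 8), (6, 19), (9, 20), (9, 24), (7, 28)]
Compute completion times and tardiness:
  Job 1: p=7, d=7, C=7, tardiness=max(0,7-7)=0
  Job 2: p=7, d=8, C=14, tardiness=max(0,14-8)=6
  Job 3: p=6, d=19, C=20, tardiness=max(0,20-19)=1
  Job 4: p=9, d=20, C=29, tardiness=max(0,29-20)=9
  Job 5: p=9, d=24, C=38, tardiness=max(0,38-24)=14
  Job 6: p=7, d=28, C=45, tardiness=max(0,45-28)=17
Total tardiness = 47

47


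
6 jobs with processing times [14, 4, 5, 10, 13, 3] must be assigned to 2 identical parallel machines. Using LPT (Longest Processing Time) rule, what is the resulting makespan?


Sort jobs in decreasing order (LPT): [14, 13, 10, 5, 4, 3]
Assign each job to the least loaded machine:
  Machine 1: jobs [14, 5, 4, 3], load = 26
  Machine 2: jobs [13, 10], load = 23
Makespan = max load = 26

26


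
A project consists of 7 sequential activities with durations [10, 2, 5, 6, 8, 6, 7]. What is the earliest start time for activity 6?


Activity 6 starts after activities 1 through 5 complete.
Predecessor durations: [10, 2, 5, 6, 8]
ES = 10 + 2 + 5 + 6 + 8 = 31

31


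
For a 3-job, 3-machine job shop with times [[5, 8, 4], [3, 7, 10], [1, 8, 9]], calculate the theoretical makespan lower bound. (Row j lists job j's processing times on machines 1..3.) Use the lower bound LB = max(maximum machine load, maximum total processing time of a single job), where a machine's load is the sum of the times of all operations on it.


Machine loads:
  Machine 1: 5 + 3 + 1 = 9
  Machine 2: 8 + 7 + 8 = 23
  Machine 3: 4 + 10 + 9 = 23
Max machine load = 23
Job totals:
  Job 1: 17
  Job 2: 20
  Job 3: 18
Max job total = 20
Lower bound = max(23, 20) = 23

23


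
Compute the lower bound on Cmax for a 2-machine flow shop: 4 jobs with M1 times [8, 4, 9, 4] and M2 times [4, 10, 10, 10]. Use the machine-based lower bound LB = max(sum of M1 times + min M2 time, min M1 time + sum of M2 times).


LB1 = sum(M1 times) + min(M2 times) = 25 + 4 = 29
LB2 = min(M1 times) + sum(M2 times) = 4 + 34 = 38
Lower bound = max(LB1, LB2) = max(29, 38) = 38

38


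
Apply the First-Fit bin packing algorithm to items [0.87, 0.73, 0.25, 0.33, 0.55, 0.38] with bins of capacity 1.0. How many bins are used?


Place items sequentially using First-Fit:
  Item 0.87 -> new Bin 1
  Item 0.73 -> new Bin 2
  Item 0.25 -> Bin 2 (now 0.98)
  Item 0.33 -> new Bin 3
  Item 0.55 -> Bin 3 (now 0.88)
  Item 0.38 -> new Bin 4
Total bins used = 4

4


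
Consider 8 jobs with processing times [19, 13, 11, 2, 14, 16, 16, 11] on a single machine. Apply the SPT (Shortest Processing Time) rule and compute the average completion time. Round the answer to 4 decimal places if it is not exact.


Sort jobs by processing time (SPT order): [2, 11, 11, 13, 14, 16, 16, 19]
Compute completion times sequentially:
  Job 1: processing = 2, completes at 2
  Job 2: processing = 11, completes at 13
  Job 3: processing = 11, completes at 24
  Job 4: processing = 13, completes at 37
  Job 5: processing = 14, completes at 51
  Job 6: processing = 16, completes at 67
  Job 7: processing = 16, completes at 83
  Job 8: processing = 19, completes at 102
Sum of completion times = 379
Average completion time = 379/8 = 47.375

47.375


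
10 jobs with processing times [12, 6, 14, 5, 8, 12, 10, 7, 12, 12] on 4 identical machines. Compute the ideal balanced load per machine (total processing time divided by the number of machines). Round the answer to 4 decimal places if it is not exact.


Total processing time = 12 + 6 + 14 + 5 + 8 + 12 + 10 + 7 + 12 + 12 = 98
Number of machines = 4
Ideal balanced load = 98 / 4 = 24.5

24.5


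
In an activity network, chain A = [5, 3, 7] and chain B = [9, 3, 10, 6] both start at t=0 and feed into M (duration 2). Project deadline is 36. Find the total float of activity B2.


Forward pass: ES(B2) = sum of predecessors on chain B = 9
EF = ES + duration = 9 + 3 = 12
Backward pass: LF(M) = deadline = 36; LS(M) = 36 - 2 = 34
LF(B2) = LS(M) - sum(successors on chain B) = 34 - 16 = 18
LS = LF - duration = 18 - 3 = 15
Total float = LS - ES = 15 - 9 = 6

6


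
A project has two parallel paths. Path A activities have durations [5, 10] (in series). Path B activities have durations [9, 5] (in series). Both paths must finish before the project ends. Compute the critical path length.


Path A total = 5 + 10 = 15
Path B total = 9 + 5 = 14
Critical path = longest path = max(15, 14) = 15

15


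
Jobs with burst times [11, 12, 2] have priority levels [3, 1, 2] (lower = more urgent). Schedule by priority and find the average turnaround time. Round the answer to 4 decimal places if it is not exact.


Sort by priority (ascending = highest first):
Order: [(1, 12), (2, 2), (3, 11)]
Completion times:
  Priority 1, burst=12, C=12
  Priority 2, burst=2, C=14
  Priority 3, burst=11, C=25
Average turnaround = 51/3 = 17.0

17.0


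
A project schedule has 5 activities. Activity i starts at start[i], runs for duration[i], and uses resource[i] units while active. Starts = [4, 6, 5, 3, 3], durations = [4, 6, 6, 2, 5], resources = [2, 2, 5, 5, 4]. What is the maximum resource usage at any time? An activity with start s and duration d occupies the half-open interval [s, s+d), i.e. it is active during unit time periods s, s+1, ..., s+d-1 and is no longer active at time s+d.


Each activity i is active on [start_i, start_i + duration_i).
Compute total resource usage per time slot:
  t=0: active resources = [], total = 0
  t=1: active resources = [], total = 0
  t=2: active resources = [], total = 0
  t=3: active resources = [5, 4], total = 9
  t=4: active resources = [2, 5, 4], total = 11
  t=5: active resources = [2, 5, 4], total = 11
  t=6: active resources = [2, 2, 5, 4], total = 13
  t=7: active resources = [2, 2, 5, 4], total = 13
  t=8: active resources = [2, 5], total = 7
  t=9: active resources = [2, 5], total = 7
  t=10: active resources = [2, 5], total = 7
  t=11: active resources = [2], total = 2
Peak resource demand = 13

13


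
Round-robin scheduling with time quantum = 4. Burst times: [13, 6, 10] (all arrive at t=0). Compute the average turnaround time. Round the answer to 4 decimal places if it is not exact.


Time quantum = 4
Execution trace:
  J1 runs 4 units, time = 4
  J2 runs 4 units, time = 8
  J3 runs 4 units, time = 12
  J1 runs 4 units, time = 16
  J2 runs 2 units, time = 18
  J3 runs 4 units, time = 22
  J1 runs 4 units, time = 26
  J3 runs 2 units, time = 28
  J1 runs 1 units, time = 29
Finish times: [29, 18, 28]
Average turnaround = 75/3 = 25.0

25.0


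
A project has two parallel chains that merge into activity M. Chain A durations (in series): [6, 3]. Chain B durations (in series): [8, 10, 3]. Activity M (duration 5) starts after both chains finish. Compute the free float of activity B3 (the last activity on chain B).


ES(B3) = sum of predecessors on chain B = 18
EF(B3) = ES + duration = 18 + 3 = 21
Successor of B3 is M. ES(M) = max(sum(A), sum(B)) = max(9, 21) = 21
Free float = ES(successor) - EF(current) = 21 - 21 = 0

0


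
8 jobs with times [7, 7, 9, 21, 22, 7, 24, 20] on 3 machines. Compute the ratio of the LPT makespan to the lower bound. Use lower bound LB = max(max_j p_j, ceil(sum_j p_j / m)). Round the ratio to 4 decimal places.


LPT order: [24, 22, 21, 20, 9, 7, 7, 7]
Machine loads after assignment: [38, 38, 41]
LPT makespan = 41
Lower bound = max(max_job, ceil(total/3)) = max(24, 39) = 39
Ratio = 41 / 39 = 1.0513

1.0513


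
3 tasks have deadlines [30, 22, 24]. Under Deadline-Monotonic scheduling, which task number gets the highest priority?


Sort tasks by relative deadline (ascending):
  Task 2: deadline = 22
  Task 3: deadline = 24
  Task 1: deadline = 30
Priority order (highest first): [2, 3, 1]
Highest priority task = 2

2


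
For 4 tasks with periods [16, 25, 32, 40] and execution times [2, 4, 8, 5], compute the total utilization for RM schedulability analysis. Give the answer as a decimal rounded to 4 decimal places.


Compute individual utilizations (exact fractions):
  Task 1: C/T = 2/16 = 1/8 (approx. 0.125)
  Task 2: C/T = 4/25 (approx. 0.16)
  Task 3: C/T = 8/32 = 1/4 (approx. 0.25)
  Task 4: C/T = 5/40 = 1/8 (approx. 0.125)
Total utilization U = 1/8 + 4/25 + 1/4 + 1/8 = 33/50
Rounded to 4 decimal places: U = 0.6600
RM (Liu & Layland) bound for 4 tasks = 0.756828; compare with U = 33/50 (approx. 0.660000)
U <= bound, so schedulable by RM sufficient condition.

0.6600
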